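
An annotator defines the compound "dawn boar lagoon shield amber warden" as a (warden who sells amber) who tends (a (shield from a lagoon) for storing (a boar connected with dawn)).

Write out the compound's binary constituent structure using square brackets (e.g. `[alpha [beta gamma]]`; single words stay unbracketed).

Overall it is a kind of warden (specifically "amber warden"); the modifier is "dawn boar lagoon shield".
Inside "dawn boar lagoon shield": head "shield" (specifically "lagoon shield"), modifier "dawn boar".
Inside "dawn boar": head "boar", modifier "dawn".
Inside "lagoon shield": head "shield", modifier "lagoon".
Inside "amber warden": head "warden", modifier "amber".
Assembled: [[[dawn boar] [lagoon shield]] [amber warden]].

[[[dawn boar] [lagoon shield]] [amber warden]]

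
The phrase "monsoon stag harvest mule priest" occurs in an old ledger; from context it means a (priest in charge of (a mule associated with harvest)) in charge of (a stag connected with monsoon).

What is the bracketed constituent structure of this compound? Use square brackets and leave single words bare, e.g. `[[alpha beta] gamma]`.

[[monsoon stag] [[harvest mule] priest]]

Overall it is a kind of priest (specifically "harvest mule priest"); the modifier is "monsoon stag".
"monsoon stag" → head "stag", modifier "monsoon".
"harvest mule priest" → head "priest", modifier "harvest mule".
"harvest mule" → head "mule", modifier "harvest".
Assembled: [[monsoon stag] [[harvest mule] priest]].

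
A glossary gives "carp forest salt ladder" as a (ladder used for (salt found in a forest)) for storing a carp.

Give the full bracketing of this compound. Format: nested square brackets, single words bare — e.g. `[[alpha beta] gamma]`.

[carp [[forest salt] ladder]]

Whole compound: head "ladder" (specifically "forest salt ladder"), modifier "carp".
Within "forest salt ladder", the head is "ladder" and the modifier is "forest salt".
Within "forest salt", the head is "salt" and the modifier is "forest".
So the structure is [carp [[forest salt] ladder]].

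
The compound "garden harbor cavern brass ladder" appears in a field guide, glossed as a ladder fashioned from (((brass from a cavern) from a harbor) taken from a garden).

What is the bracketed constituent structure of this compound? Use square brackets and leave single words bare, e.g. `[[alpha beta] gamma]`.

At the top level: head "ladder"; modifier "garden harbor cavern brass".
Inside "garden harbor cavern brass": head "brass" (specifically "harbor cavern brass"), modifier "garden".
Inside "harbor cavern brass": head "brass" (specifically "cavern brass"), modifier "harbor".
Inside "cavern brass": head "brass", modifier "cavern".
Putting it together: [[garden [harbor [cavern brass]]] ladder].

[[garden [harbor [cavern brass]]] ladder]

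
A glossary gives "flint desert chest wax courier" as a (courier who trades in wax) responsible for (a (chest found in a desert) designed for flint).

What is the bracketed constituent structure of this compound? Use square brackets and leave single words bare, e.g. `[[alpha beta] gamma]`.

The outermost head in the paraphrase is "courier" (specifically "wax courier"), modified by "flint desert chest".
Within "flint desert chest", the head is "chest" (specifically "desert chest") and the modifier is "flint".
Within "desert chest", the head is "chest" and the modifier is "desert".
Within "wax courier", the head is "courier" and the modifier is "wax".
Assembled: [[flint [desert chest]] [wax courier]].

[[flint [desert chest]] [wax courier]]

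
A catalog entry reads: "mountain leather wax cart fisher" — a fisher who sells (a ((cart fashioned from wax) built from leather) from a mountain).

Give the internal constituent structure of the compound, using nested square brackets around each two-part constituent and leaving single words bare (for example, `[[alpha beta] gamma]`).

[[mountain [leather [wax cart]]] fisher]

Overall it is a kind of fisher; the modifier is "mountain leather wax cart".
Within "mountain leather wax cart", the head is "cart" (specifically "leather wax cart") and the modifier is "mountain".
Within "leather wax cart", the head is "cart" (specifically "wax cart") and the modifier is "leather".
Within "wax cart", the head is "cart" and the modifier is "wax".
Putting it together: [[mountain [leather [wax cart]]] fisher].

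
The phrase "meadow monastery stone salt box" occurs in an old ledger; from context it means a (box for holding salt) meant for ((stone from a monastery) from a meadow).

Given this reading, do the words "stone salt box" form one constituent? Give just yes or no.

no

The top-level split is [meadow monastery stone] [salt box]; the full structure is [[meadow [monastery stone]] [salt box]].
"stone salt box" straddles a constituent boundary, so it is not a single unit.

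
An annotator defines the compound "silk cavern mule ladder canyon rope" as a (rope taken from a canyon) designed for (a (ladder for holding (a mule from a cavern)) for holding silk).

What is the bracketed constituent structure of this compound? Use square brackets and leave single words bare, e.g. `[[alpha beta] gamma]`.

Whole compound: head "rope" (specifically "canyon rope"), modifier "silk cavern mule ladder".
Within "silk cavern mule ladder", the head is "ladder" (specifically "cavern mule ladder") and the modifier is "silk".
Within "cavern mule ladder", the head is "ladder" and the modifier is "cavern mule".
Within "cavern mule", the head is "mule" and the modifier is "cavern".
Within "canyon rope", the head is "rope" and the modifier is "canyon".
Putting it together: [[silk [[cavern mule] ladder]] [canyon rope]].

[[silk [[cavern mule] ladder]] [canyon rope]]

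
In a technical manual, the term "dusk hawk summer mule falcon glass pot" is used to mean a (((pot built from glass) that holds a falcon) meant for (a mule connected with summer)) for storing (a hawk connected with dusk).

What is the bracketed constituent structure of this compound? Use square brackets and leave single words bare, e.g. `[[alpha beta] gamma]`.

[[dusk hawk] [[summer mule] [falcon [glass pot]]]]

Whole compound: head "pot" (specifically "summer mule falcon glass pot"), modifier "dusk hawk".
Within "dusk hawk", the head is "hawk" and the modifier is "dusk".
Within "summer mule falcon glass pot", the head is "pot" (specifically "falcon glass pot") and the modifier is "summer mule".
Within "summer mule", the head is "mule" and the modifier is "summer".
Within "falcon glass pot", the head is "pot" (specifically "glass pot") and the modifier is "falcon".
Within "glass pot", the head is "pot" and the modifier is "glass".
Assembled: [[dusk hawk] [[summer mule] [falcon [glass pot]]]].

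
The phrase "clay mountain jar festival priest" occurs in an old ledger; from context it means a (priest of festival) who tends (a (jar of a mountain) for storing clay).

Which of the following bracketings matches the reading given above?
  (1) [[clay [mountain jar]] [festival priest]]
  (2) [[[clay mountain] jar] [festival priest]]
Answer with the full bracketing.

[[clay [mountain jar]] [festival priest]]

The paraphrase's head is the "priest" part ("festival priest"); its modifier is "clay mountain jar".
That top-level split, carried through the inner groups, gives [[clay [mountain jar]] [festival priest]].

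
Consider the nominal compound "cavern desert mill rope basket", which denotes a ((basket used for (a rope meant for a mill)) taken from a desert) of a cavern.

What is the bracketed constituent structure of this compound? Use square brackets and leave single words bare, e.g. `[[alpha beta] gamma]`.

At the top level: head "basket" (specifically "desert mill rope basket"); modifier "cavern".
"desert mill rope basket" → head "basket" (specifically "mill rope basket"), modifier "desert".
"mill rope basket" → head "basket", modifier "mill rope".
"mill rope" → head "rope", modifier "mill".
So the structure is [cavern [desert [[mill rope] basket]]].

[cavern [desert [[mill rope] basket]]]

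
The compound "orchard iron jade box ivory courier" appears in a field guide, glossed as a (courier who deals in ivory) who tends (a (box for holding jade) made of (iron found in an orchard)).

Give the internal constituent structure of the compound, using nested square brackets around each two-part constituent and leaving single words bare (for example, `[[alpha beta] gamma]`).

[[[orchard iron] [jade box]] [ivory courier]]

Overall it is a kind of courier (specifically "ivory courier"); the modifier is "orchard iron jade box".
Inside "orchard iron jade box": head "box" (specifically "jade box"), modifier "orchard iron".
Inside "orchard iron": head "iron", modifier "orchard".
Inside "jade box": head "box", modifier "jade".
Inside "ivory courier": head "courier", modifier "ivory".
So the structure is [[[orchard iron] [jade box]] [ivory courier]].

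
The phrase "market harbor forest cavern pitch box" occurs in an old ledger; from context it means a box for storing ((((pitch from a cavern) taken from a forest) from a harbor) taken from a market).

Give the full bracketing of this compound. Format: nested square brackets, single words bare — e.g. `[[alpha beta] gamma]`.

Whole compound: head "box", modifier "market harbor forest cavern pitch".
Inside "market harbor forest cavern pitch": head "pitch" (specifically "harbor forest cavern pitch"), modifier "market".
Inside "harbor forest cavern pitch": head "pitch" (specifically "forest cavern pitch"), modifier "harbor".
Inside "forest cavern pitch": head "pitch" (specifically "cavern pitch"), modifier "forest".
Inside "cavern pitch": head "pitch", modifier "cavern".
Assembled: [[market [harbor [forest [cavern pitch]]]] box].

[[market [harbor [forest [cavern pitch]]]] box]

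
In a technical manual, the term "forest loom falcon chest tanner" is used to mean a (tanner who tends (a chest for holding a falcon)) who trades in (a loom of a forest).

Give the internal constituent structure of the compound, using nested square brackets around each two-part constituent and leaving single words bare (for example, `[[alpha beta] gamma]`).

[[forest loom] [[falcon chest] tanner]]

Whole compound: head "tanner" (specifically "falcon chest tanner"), modifier "forest loom".
Within "forest loom", the head is "loom" and the modifier is "forest".
Within "falcon chest tanner", the head is "tanner" and the modifier is "falcon chest".
Within "falcon chest", the head is "chest" and the modifier is "falcon".
Putting it together: [[forest loom] [[falcon chest] tanner]].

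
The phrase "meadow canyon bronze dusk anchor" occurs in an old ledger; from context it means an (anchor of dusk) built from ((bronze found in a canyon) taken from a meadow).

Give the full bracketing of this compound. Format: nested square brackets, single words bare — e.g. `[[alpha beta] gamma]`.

At the top level: head "anchor" (specifically "dusk anchor"); modifier "meadow canyon bronze".
Within "meadow canyon bronze", the head is "bronze" (specifically "canyon bronze") and the modifier is "meadow".
Within "canyon bronze", the head is "bronze" and the modifier is "canyon".
Within "dusk anchor", the head is "anchor" and the modifier is "dusk".
So the structure is [[meadow [canyon bronze]] [dusk anchor]].

[[meadow [canyon bronze]] [dusk anchor]]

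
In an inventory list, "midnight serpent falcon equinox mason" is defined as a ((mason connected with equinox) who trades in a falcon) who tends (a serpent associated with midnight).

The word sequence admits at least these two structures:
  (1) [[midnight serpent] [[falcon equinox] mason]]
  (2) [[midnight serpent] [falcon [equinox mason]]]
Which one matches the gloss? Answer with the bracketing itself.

[[midnight serpent] [falcon [equinox mason]]]

The paraphrase's head is the "mason" part ("falcon equinox mason"); its modifier is "midnight serpent".
That top-level split, carried through the inner groups, gives [[midnight serpent] [falcon [equinox mason]]].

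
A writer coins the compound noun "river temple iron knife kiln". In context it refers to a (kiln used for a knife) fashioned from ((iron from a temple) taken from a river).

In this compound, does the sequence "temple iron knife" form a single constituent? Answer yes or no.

The top-level split is [river temple iron] [knife kiln]; the full structure is [[river [temple iron]] [knife kiln]].
"temple iron knife" straddles a constituent boundary, so it is not a single unit.

no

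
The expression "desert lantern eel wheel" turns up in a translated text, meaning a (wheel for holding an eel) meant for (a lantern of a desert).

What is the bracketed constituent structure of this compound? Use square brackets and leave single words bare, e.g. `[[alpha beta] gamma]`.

The outermost head in the paraphrase is "wheel" (specifically "eel wheel"), modified by "desert lantern".
Within "desert lantern", the head is "lantern" and the modifier is "desert".
Within "eel wheel", the head is "wheel" and the modifier is "eel".
Putting it together: [[desert lantern] [eel wheel]].

[[desert lantern] [eel wheel]]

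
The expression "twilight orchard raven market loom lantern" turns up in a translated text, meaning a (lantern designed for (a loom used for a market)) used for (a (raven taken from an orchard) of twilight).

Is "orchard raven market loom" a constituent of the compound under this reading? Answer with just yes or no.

no

The top-level split is [twilight orchard raven] [market loom lantern]; the full structure is [[twilight [orchard raven]] [[market loom] lantern]].
"orchard raven market loom" straddles a constituent boundary, so it is not a single unit.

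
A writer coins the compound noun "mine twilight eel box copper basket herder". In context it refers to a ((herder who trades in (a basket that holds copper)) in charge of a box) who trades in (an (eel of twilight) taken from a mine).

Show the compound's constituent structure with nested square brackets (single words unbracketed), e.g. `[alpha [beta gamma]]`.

The outermost head in the paraphrase is "herder" (specifically "box copper basket herder"), modified by "mine twilight eel".
Within "mine twilight eel", the head is "eel" (specifically "twilight eel") and the modifier is "mine".
Within "twilight eel", the head is "eel" and the modifier is "twilight".
Within "box copper basket herder", the head is "herder" (specifically "copper basket herder") and the modifier is "box".
Within "copper basket herder", the head is "herder" and the modifier is "copper basket".
Within "copper basket", the head is "basket" and the modifier is "copper".
Putting it together: [[mine [twilight eel]] [box [[copper basket] herder]]].

[[mine [twilight eel]] [box [[copper basket] herder]]]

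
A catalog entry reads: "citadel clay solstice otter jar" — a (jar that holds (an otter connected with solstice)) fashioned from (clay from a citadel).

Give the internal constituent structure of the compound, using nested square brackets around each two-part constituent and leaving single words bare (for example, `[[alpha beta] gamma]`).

The outermost head in the paraphrase is "jar" (specifically "solstice otter jar"), modified by "citadel clay".
"citadel clay" → head "clay", modifier "citadel".
"solstice otter jar" → head "jar", modifier "solstice otter".
"solstice otter" → head "otter", modifier "solstice".
So the structure is [[citadel clay] [[solstice otter] jar]].

[[citadel clay] [[solstice otter] jar]]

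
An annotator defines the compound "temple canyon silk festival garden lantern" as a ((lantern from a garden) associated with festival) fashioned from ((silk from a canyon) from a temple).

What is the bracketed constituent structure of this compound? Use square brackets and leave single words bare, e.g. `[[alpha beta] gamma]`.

At the top level: head "lantern" (specifically "festival garden lantern"); modifier "temple canyon silk".
Within "temple canyon silk", the head is "silk" (specifically "canyon silk") and the modifier is "temple".
Within "canyon silk", the head is "silk" and the modifier is "canyon".
Within "festival garden lantern", the head is "lantern" (specifically "garden lantern") and the modifier is "festival".
Within "garden lantern", the head is "lantern" and the modifier is "garden".
Putting it together: [[temple [canyon silk]] [festival [garden lantern]]].

[[temple [canyon silk]] [festival [garden lantern]]]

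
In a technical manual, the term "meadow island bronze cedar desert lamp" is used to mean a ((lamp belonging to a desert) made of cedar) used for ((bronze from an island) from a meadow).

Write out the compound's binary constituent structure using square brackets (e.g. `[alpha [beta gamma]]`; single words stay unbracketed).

Whole compound: head "lamp" (specifically "cedar desert lamp"), modifier "meadow island bronze".
Within "meadow island bronze", the head is "bronze" (specifically "island bronze") and the modifier is "meadow".
Within "island bronze", the head is "bronze" and the modifier is "island".
Within "cedar desert lamp", the head is "lamp" (specifically "desert lamp") and the modifier is "cedar".
Within "desert lamp", the head is "lamp" and the modifier is "desert".
Assembled: [[meadow [island bronze]] [cedar [desert lamp]]].

[[meadow [island bronze]] [cedar [desert lamp]]]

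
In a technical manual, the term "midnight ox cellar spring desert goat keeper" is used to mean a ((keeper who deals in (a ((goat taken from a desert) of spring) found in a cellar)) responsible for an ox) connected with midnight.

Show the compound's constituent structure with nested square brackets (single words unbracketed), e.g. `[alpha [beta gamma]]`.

Overall it is a kind of keeper (specifically "ox cellar spring desert goat keeper"); the modifier is "midnight".
Inside "ox cellar spring desert goat keeper": head "keeper" (specifically "cellar spring desert goat keeper"), modifier "ox".
Inside "cellar spring desert goat keeper": head "keeper", modifier "cellar spring desert goat".
Inside "cellar spring desert goat": head "goat" (specifically "spring desert goat"), modifier "cellar".
Inside "spring desert goat": head "goat" (specifically "desert goat"), modifier "spring".
Inside "desert goat": head "goat", modifier "desert".
So the structure is [midnight [ox [[cellar [spring [desert goat]]] keeper]]].

[midnight [ox [[cellar [spring [desert goat]]] keeper]]]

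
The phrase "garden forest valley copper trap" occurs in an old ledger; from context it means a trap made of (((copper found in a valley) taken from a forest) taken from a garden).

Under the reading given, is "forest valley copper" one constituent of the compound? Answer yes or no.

The paraphrase groups the words so that "forest valley copper" is one unit: it corresponds to a single parenthesized sub-phrase.
The full structure is [[garden [forest [valley copper]]] trap], in which [forest valley copper] is a constituent.

yes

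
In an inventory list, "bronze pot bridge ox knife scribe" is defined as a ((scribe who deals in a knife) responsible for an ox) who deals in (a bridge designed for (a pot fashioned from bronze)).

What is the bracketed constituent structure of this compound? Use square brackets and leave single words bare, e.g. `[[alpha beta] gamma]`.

[[[bronze pot] bridge] [ox [knife scribe]]]

The outermost head in the paraphrase is "scribe" (specifically "ox knife scribe"), modified by "bronze pot bridge".
Within "bronze pot bridge", the head is "bridge" and the modifier is "bronze pot".
Within "bronze pot", the head is "pot" and the modifier is "bronze".
Within "ox knife scribe", the head is "scribe" (specifically "knife scribe") and the modifier is "ox".
Within "knife scribe", the head is "scribe" and the modifier is "knife".
Putting it together: [[[bronze pot] bridge] [ox [knife scribe]]].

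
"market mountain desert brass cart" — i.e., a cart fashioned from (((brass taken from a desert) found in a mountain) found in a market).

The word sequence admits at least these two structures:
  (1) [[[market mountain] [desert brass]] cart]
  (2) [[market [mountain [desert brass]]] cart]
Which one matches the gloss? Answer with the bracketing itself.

[[market [mountain [desert brass]]] cart]

The paraphrase's head is the "cart" part ("cart"); its modifier is "market mountain desert brass".
That top-level split, carried through the inner groups, gives [[market [mountain [desert brass]]] cart].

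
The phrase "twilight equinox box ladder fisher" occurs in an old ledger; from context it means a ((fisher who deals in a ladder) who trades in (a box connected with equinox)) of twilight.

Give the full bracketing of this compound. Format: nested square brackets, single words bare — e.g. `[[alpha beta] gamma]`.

At the top level: head "fisher" (specifically "equinox box ladder fisher"); modifier "twilight".
"equinox box ladder fisher" → head "fisher" (specifically "ladder fisher"), modifier "equinox box".
"equinox box" → head "box", modifier "equinox".
"ladder fisher" → head "fisher", modifier "ladder".
Putting it together: [twilight [[equinox box] [ladder fisher]]].

[twilight [[equinox box] [ladder fisher]]]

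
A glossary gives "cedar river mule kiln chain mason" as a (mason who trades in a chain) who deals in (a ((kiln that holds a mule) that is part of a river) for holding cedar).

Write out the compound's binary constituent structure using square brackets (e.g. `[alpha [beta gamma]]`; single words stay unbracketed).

[[cedar [river [mule kiln]]] [chain mason]]

Overall it is a kind of mason (specifically "chain mason"); the modifier is "cedar river mule kiln".
Inside "cedar river mule kiln": head "kiln" (specifically "river mule kiln"), modifier "cedar".
Inside "river mule kiln": head "kiln" (specifically "mule kiln"), modifier "river".
Inside "mule kiln": head "kiln", modifier "mule".
Inside "chain mason": head "mason", modifier "chain".
So the structure is [[cedar [river [mule kiln]]] [chain mason]].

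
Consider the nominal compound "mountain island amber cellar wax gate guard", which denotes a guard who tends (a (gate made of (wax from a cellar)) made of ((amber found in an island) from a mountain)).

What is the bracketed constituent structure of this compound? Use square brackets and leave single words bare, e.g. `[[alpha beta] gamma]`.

[[[mountain [island amber]] [[cellar wax] gate]] guard]

Overall it is a kind of guard; the modifier is "mountain island amber cellar wax gate".
Inside "mountain island amber cellar wax gate": head "gate" (specifically "cellar wax gate"), modifier "mountain island amber".
Inside "mountain island amber": head "amber" (specifically "island amber"), modifier "mountain".
Inside "island amber": head "amber", modifier "island".
Inside "cellar wax gate": head "gate", modifier "cellar wax".
Inside "cellar wax": head "wax", modifier "cellar".
So the structure is [[[mountain [island amber]] [[cellar wax] gate]] guard].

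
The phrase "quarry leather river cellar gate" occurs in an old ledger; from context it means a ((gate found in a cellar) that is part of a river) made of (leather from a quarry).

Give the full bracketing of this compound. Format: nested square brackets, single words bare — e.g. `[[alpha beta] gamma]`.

Whole compound: head "gate" (specifically "river cellar gate"), modifier "quarry leather".
Within "quarry leather", the head is "leather" and the modifier is "quarry".
Within "river cellar gate", the head is "gate" (specifically "cellar gate") and the modifier is "river".
Within "cellar gate", the head is "gate" and the modifier is "cellar".
Assembled: [[quarry leather] [river [cellar gate]]].

[[quarry leather] [river [cellar gate]]]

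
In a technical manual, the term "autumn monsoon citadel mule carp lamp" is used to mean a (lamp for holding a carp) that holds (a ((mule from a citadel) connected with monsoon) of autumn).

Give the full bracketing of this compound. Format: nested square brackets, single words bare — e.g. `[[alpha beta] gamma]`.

[[autumn [monsoon [citadel mule]]] [carp lamp]]

Whole compound: head "lamp" (specifically "carp lamp"), modifier "autumn monsoon citadel mule".
"autumn monsoon citadel mule" → head "mule" (specifically "monsoon citadel mule"), modifier "autumn".
"monsoon citadel mule" → head "mule" (specifically "citadel mule"), modifier "monsoon".
"citadel mule" → head "mule", modifier "citadel".
"carp lamp" → head "lamp", modifier "carp".
Putting it together: [[autumn [monsoon [citadel mule]]] [carp lamp]].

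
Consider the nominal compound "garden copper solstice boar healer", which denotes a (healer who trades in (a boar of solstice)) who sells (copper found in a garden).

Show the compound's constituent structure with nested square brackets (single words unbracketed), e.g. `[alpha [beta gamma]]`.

Whole compound: head "healer" (specifically "solstice boar healer"), modifier "garden copper".
Within "garden copper", the head is "copper" and the modifier is "garden".
Within "solstice boar healer", the head is "healer" and the modifier is "solstice boar".
Within "solstice boar", the head is "boar" and the modifier is "solstice".
Putting it together: [[garden copper] [[solstice boar] healer]].

[[garden copper] [[solstice boar] healer]]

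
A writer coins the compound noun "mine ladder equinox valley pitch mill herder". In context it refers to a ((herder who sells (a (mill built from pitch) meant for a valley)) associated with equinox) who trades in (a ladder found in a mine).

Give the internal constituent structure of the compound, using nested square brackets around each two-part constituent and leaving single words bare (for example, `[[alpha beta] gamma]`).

At the top level: head "herder" (specifically "equinox valley pitch mill herder"); modifier "mine ladder".
Within "mine ladder", the head is "ladder" and the modifier is "mine".
Within "equinox valley pitch mill herder", the head is "herder" (specifically "valley pitch mill herder") and the modifier is "equinox".
Within "valley pitch mill herder", the head is "herder" and the modifier is "valley pitch mill".
Within "valley pitch mill", the head is "mill" (specifically "pitch mill") and the modifier is "valley".
Within "pitch mill", the head is "mill" and the modifier is "pitch".
Assembled: [[mine ladder] [equinox [[valley [pitch mill]] herder]]].

[[mine ladder] [equinox [[valley [pitch mill]] herder]]]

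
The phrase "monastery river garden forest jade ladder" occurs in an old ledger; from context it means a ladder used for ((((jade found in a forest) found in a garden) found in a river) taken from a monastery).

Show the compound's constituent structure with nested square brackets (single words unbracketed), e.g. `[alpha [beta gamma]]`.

At the top level: head "ladder"; modifier "monastery river garden forest jade".
Inside "monastery river garden forest jade": head "jade" (specifically "river garden forest jade"), modifier "monastery".
Inside "river garden forest jade": head "jade" (specifically "garden forest jade"), modifier "river".
Inside "garden forest jade": head "jade" (specifically "forest jade"), modifier "garden".
Inside "forest jade": head "jade", modifier "forest".
So the structure is [[monastery [river [garden [forest jade]]]] ladder].

[[monastery [river [garden [forest jade]]]] ladder]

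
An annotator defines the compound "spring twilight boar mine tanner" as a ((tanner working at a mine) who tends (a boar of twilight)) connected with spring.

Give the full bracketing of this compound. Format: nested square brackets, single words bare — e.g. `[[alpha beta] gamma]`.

At the top level: head "tanner" (specifically "twilight boar mine tanner"); modifier "spring".
"twilight boar mine tanner" → head "tanner" (specifically "mine tanner"), modifier "twilight boar".
"twilight boar" → head "boar", modifier "twilight".
"mine tanner" → head "tanner", modifier "mine".
Putting it together: [spring [[twilight boar] [mine tanner]]].

[spring [[twilight boar] [mine tanner]]]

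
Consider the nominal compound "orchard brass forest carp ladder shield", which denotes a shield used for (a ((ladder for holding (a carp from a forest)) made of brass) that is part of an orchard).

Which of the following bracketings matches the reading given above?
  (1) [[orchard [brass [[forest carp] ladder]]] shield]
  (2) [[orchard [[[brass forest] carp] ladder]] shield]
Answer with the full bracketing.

[[orchard [brass [[forest carp] ladder]]] shield]

The paraphrase's head is the "shield" part ("shield"); its modifier is "orchard brass forest carp ladder".
That top-level split, carried through the inner groups, gives [[orchard [brass [[forest carp] ladder]]] shield].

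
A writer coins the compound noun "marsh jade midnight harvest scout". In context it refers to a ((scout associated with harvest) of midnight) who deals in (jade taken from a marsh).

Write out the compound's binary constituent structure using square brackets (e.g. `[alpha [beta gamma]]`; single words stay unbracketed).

Overall it is a kind of scout (specifically "midnight harvest scout"); the modifier is "marsh jade".
Within "marsh jade", the head is "jade" and the modifier is "marsh".
Within "midnight harvest scout", the head is "scout" (specifically "harvest scout") and the modifier is "midnight".
Within "harvest scout", the head is "scout" and the modifier is "harvest".
So the structure is [[marsh jade] [midnight [harvest scout]]].

[[marsh jade] [midnight [harvest scout]]]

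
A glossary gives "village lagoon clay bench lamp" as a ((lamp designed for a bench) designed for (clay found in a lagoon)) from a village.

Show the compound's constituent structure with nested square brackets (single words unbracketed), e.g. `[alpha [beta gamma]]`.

Overall it is a kind of lamp (specifically "lagoon clay bench lamp"); the modifier is "village".
"lagoon clay bench lamp" → head "lamp" (specifically "bench lamp"), modifier "lagoon clay".
"lagoon clay" → head "clay", modifier "lagoon".
"bench lamp" → head "lamp", modifier "bench".
Putting it together: [village [[lagoon clay] [bench lamp]]].

[village [[lagoon clay] [bench lamp]]]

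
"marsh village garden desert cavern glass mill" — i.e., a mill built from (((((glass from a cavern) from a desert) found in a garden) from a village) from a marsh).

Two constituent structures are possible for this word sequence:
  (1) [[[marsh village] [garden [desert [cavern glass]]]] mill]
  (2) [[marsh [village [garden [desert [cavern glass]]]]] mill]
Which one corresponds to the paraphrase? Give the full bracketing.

The paraphrase's head is the "mill" part ("mill"); its modifier is "marsh village garden desert cavern glass".
That top-level split, carried through the inner groups, gives [[marsh [village [garden [desert [cavern glass]]]]] mill].

[[marsh [village [garden [desert [cavern glass]]]]] mill]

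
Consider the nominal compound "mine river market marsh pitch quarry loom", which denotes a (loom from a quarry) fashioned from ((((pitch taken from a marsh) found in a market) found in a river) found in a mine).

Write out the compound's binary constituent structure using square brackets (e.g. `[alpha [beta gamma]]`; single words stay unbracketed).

[[mine [river [market [marsh pitch]]]] [quarry loom]]

The outermost head in the paraphrase is "loom" (specifically "quarry loom"), modified by "mine river market marsh pitch".
Inside "mine river market marsh pitch": head "pitch" (specifically "river market marsh pitch"), modifier "mine".
Inside "river market marsh pitch": head "pitch" (specifically "market marsh pitch"), modifier "river".
Inside "market marsh pitch": head "pitch" (specifically "marsh pitch"), modifier "market".
Inside "marsh pitch": head "pitch", modifier "marsh".
Inside "quarry loom": head "loom", modifier "quarry".
Putting it together: [[mine [river [market [marsh pitch]]]] [quarry loom]].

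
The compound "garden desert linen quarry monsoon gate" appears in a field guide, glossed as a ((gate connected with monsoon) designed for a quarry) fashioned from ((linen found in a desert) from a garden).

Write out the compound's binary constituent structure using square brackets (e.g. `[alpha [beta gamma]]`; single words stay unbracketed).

[[garden [desert linen]] [quarry [monsoon gate]]]

Overall it is a kind of gate (specifically "quarry monsoon gate"); the modifier is "garden desert linen".
Within "garden desert linen", the head is "linen" (specifically "desert linen") and the modifier is "garden".
Within "desert linen", the head is "linen" and the modifier is "desert".
Within "quarry monsoon gate", the head is "gate" (specifically "monsoon gate") and the modifier is "quarry".
Within "monsoon gate", the head is "gate" and the modifier is "monsoon".
Assembled: [[garden [desert linen]] [quarry [monsoon gate]]].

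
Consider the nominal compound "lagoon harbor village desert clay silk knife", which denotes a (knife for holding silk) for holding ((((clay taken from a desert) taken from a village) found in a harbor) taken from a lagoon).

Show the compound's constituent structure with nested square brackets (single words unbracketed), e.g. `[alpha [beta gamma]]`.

[[lagoon [harbor [village [desert clay]]]] [silk knife]]

The outermost head in the paraphrase is "knife" (specifically "silk knife"), modified by "lagoon harbor village desert clay".
"lagoon harbor village desert clay" → head "clay" (specifically "harbor village desert clay"), modifier "lagoon".
"harbor village desert clay" → head "clay" (specifically "village desert clay"), modifier "harbor".
"village desert clay" → head "clay" (specifically "desert clay"), modifier "village".
"desert clay" → head "clay", modifier "desert".
"silk knife" → head "knife", modifier "silk".
Assembled: [[lagoon [harbor [village [desert clay]]]] [silk knife]].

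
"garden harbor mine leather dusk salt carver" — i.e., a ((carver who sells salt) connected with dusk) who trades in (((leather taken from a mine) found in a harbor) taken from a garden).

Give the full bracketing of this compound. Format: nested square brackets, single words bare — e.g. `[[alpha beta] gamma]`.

The outermost head in the paraphrase is "carver" (specifically "dusk salt carver"), modified by "garden harbor mine leather".
"garden harbor mine leather" → head "leather" (specifically "harbor mine leather"), modifier "garden".
"harbor mine leather" → head "leather" (specifically "mine leather"), modifier "harbor".
"mine leather" → head "leather", modifier "mine".
"dusk salt carver" → head "carver" (specifically "salt carver"), modifier "dusk".
"salt carver" → head "carver", modifier "salt".
So the structure is [[garden [harbor [mine leather]]] [dusk [salt carver]]].

[[garden [harbor [mine leather]]] [dusk [salt carver]]]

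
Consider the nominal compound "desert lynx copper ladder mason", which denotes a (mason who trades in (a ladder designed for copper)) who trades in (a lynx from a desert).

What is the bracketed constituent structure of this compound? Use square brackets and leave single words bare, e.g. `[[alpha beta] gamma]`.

Whole compound: head "mason" (specifically "copper ladder mason"), modifier "desert lynx".
"desert lynx" → head "lynx", modifier "desert".
"copper ladder mason" → head "mason", modifier "copper ladder".
"copper ladder" → head "ladder", modifier "copper".
So the structure is [[desert lynx] [[copper ladder] mason]].

[[desert lynx] [[copper ladder] mason]]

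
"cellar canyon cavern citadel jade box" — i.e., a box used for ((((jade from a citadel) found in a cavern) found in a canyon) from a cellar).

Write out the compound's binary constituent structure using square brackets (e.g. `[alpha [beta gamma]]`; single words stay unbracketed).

Overall it is a kind of box; the modifier is "cellar canyon cavern citadel jade".
Within "cellar canyon cavern citadel jade", the head is "jade" (specifically "canyon cavern citadel jade") and the modifier is "cellar".
Within "canyon cavern citadel jade", the head is "jade" (specifically "cavern citadel jade") and the modifier is "canyon".
Within "cavern citadel jade", the head is "jade" (specifically "citadel jade") and the modifier is "cavern".
Within "citadel jade", the head is "jade" and the modifier is "citadel".
Putting it together: [[cellar [canyon [cavern [citadel jade]]]] box].

[[cellar [canyon [cavern [citadel jade]]]] box]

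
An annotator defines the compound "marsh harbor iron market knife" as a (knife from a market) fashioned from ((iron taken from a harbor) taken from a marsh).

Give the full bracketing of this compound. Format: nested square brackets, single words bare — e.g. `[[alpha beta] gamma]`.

Overall it is a kind of knife (specifically "market knife"); the modifier is "marsh harbor iron".
Inside "marsh harbor iron": head "iron" (specifically "harbor iron"), modifier "marsh".
Inside "harbor iron": head "iron", modifier "harbor".
Inside "market knife": head "knife", modifier "market".
Putting it together: [[marsh [harbor iron]] [market knife]].

[[marsh [harbor iron]] [market knife]]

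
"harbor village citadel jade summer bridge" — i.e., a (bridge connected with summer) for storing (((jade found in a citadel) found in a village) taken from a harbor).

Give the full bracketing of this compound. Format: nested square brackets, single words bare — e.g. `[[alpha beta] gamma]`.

[[harbor [village [citadel jade]]] [summer bridge]]

The outermost head in the paraphrase is "bridge" (specifically "summer bridge"), modified by "harbor village citadel jade".
"harbor village citadel jade" → head "jade" (specifically "village citadel jade"), modifier "harbor".
"village citadel jade" → head "jade" (specifically "citadel jade"), modifier "village".
"citadel jade" → head "jade", modifier "citadel".
"summer bridge" → head "bridge", modifier "summer".
Assembled: [[harbor [village [citadel jade]]] [summer bridge]].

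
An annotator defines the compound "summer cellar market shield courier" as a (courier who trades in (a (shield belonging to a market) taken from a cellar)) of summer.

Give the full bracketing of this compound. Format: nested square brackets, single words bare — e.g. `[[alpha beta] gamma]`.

[summer [[cellar [market shield]] courier]]

The outermost head in the paraphrase is "courier" (specifically "cellar market shield courier"), modified by "summer".
Inside "cellar market shield courier": head "courier", modifier "cellar market shield".
Inside "cellar market shield": head "shield" (specifically "market shield"), modifier "cellar".
Inside "market shield": head "shield", modifier "market".
Putting it together: [summer [[cellar [market shield]] courier]].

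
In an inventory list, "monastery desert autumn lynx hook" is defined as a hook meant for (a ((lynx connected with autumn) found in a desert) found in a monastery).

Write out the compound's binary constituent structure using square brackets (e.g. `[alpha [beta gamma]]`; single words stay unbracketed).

At the top level: head "hook"; modifier "monastery desert autumn lynx".
"monastery desert autumn lynx" → head "lynx" (specifically "desert autumn lynx"), modifier "monastery".
"desert autumn lynx" → head "lynx" (specifically "autumn lynx"), modifier "desert".
"autumn lynx" → head "lynx", modifier "autumn".
Assembled: [[monastery [desert [autumn lynx]]] hook].

[[monastery [desert [autumn lynx]]] hook]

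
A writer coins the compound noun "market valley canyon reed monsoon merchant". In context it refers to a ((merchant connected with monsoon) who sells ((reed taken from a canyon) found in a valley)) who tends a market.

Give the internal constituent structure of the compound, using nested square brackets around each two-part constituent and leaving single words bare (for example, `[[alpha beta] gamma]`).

Overall it is a kind of merchant (specifically "valley canyon reed monsoon merchant"); the modifier is "market".
Inside "valley canyon reed monsoon merchant": head "merchant" (specifically "monsoon merchant"), modifier "valley canyon reed".
Inside "valley canyon reed": head "reed" (specifically "canyon reed"), modifier "valley".
Inside "canyon reed": head "reed", modifier "canyon".
Inside "monsoon merchant": head "merchant", modifier "monsoon".
Assembled: [market [[valley [canyon reed]] [monsoon merchant]]].

[market [[valley [canyon reed]] [monsoon merchant]]]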